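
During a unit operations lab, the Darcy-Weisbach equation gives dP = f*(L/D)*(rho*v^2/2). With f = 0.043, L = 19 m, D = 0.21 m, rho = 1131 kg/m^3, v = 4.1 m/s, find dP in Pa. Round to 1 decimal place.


dP = f * (L/D) * (rho*v^2/2)
dP = 0.043 * (19/0.21) * (1131*4.1^2/2)
L/D = 90.47619048
rho*v^2/2 = 1131*16.81/2 = 9506.055
dP = 0.043 * 90.47619048 * 9506.055
dP = 36983.1 Pa


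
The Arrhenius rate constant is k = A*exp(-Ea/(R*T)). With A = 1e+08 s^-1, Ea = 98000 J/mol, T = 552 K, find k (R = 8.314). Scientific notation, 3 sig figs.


k = A * exp(-Ea/(R*T))
k = 1e+08 * exp(-98000 / (8.314 * 552))
k = 1e+08 * exp(-21.353889)
k = 5.32e-02


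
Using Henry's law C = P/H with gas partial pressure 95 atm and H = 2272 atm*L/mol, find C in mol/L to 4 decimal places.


C = P / H
C = 95 / 2272
C = 0.0418 mol/L


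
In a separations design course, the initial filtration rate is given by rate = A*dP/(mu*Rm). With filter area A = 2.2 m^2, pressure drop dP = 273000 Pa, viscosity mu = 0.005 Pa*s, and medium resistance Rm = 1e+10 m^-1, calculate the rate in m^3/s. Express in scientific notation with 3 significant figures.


rate = A * dP / (mu * Rm)
rate = 2.2 * 273000 / (0.005 * 1e+10)
rate = 600600.0 / 5.000e+07
rate = 1.20e-02 m^3/s


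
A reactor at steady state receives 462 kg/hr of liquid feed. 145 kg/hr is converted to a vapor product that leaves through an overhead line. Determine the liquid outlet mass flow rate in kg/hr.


Steady-state mass balance on the main outlet: F_out = F_in - F_removed
F_out = 462 - 145
F_out = 317 kg/hr


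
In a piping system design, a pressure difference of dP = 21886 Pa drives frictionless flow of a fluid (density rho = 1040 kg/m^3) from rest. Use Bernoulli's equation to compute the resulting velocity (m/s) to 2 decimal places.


v = sqrt(2*dP/rho)
v = sqrt(2*21886/1040)
v = sqrt(42.088462)
v = 6.49 m/s


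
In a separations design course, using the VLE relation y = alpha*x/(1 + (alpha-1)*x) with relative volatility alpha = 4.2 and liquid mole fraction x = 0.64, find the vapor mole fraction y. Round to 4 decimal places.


y = alpha*x / (1 + (alpha-1)*x)
y = 4.2*0.64 / (1 + (4.2-1)*0.64)
y = 2.688 / (1 + 2.048)
y = 2.688 / 3.048
y = 0.8819


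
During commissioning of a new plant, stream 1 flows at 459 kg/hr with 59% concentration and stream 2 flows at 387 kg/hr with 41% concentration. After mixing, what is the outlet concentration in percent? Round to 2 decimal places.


Mass balance on solute: F1*x1 + F2*x2 = F3*x3
F3 = F1 + F2 = 459 + 387 = 846 kg/hr
x3 = (F1*x1 + F2*x2)/F3
x3 = (459*0.59 + 387*0.41) / 846
x3 = 50.77%


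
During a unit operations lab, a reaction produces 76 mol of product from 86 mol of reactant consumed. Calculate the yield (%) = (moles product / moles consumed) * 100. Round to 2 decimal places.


Yield = (moles product / moles consumed) * 100%
Yield = (76 / 86) * 100
Yield = 0.8837 * 100
Yield = 88.37%


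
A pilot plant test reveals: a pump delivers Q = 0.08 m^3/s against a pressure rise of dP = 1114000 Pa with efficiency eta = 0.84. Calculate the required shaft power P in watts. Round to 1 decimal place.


P = Q * dP / eta
P = 0.08 * 1114000 / 0.84
P = 89120.0 / 0.84
P = 106095.2 W


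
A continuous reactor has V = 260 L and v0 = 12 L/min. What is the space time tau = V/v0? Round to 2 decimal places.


tau = V / v0
tau = 260 / 12
tau = 21.67 min


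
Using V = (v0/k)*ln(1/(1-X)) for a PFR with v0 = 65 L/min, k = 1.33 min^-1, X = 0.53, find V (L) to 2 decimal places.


V = (v0/k) * ln(1/(1-X))
V = (65/1.33) * ln(1/(1-0.53))
V = 48.87218 * ln(2.12766)
V = 48.87218 * 0.755023
V = 36.90 L


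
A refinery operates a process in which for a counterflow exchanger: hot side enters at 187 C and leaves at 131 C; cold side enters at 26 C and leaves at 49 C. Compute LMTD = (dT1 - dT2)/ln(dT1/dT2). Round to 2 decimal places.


dT1 = Th_in - Tc_out = 187 - 49 = 138
dT2 = Th_out - Tc_in = 131 - 26 = 105
LMTD = (dT1 - dT2) / ln(dT1/dT2)
LMTD = (138 - 105) / ln(138/105)
LMTD = 120.75 K


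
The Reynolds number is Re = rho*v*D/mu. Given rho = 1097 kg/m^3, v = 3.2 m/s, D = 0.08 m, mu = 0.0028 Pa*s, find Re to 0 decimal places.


Re = rho * v * D / mu
Re = 1097 * 3.2 * 0.08 / 0.0028
Re = 280.832 / 0.0028
Re = 100297


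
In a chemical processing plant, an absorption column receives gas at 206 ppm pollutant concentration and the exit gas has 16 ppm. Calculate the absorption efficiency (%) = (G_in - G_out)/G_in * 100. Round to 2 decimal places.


Efficiency = (G_in - G_out) / G_in * 100%
Efficiency = (206 - 16) / 206 * 100
Efficiency = 190 / 206 * 100
Efficiency = 92.23%


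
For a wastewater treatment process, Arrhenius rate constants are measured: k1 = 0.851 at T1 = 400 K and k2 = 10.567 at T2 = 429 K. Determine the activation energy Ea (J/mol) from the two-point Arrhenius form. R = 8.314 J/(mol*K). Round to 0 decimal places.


Ea = R * ln(k2/k1) / (1/T1 - 1/T2)
ln(k2/k1) = ln(10.567/0.851) = 2.5190791
1/T1 - 1/T2 = 1/400 - 1/429 = 0.000168997669
Ea = 8.314 * 2.5190791 / 0.000168997669
Ea = 123928 J/mol


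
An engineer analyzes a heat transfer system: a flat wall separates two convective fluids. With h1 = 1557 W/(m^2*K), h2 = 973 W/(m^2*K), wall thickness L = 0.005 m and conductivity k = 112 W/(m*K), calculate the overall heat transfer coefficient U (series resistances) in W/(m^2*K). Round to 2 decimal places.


1/U = 1/h1 + L/k + 1/h2
1/U = 1/1557 + 0.005/112 + 1/973
1/U = 0.0006422608 + 4.46429e-05 + 0.0010277492
1/U = 0.0017146529
U = 583.21 W/(m^2*K)


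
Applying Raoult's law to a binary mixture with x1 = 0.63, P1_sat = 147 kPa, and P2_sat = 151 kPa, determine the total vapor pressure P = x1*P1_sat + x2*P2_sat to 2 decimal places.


P = x1*P1_sat + x2*P2_sat
x2 = 1 - x1 = 1 - 0.63 = 0.37
P = 0.63*147 + 0.37*151
P = 92.61 + 55.87
P = 148.48 kPa


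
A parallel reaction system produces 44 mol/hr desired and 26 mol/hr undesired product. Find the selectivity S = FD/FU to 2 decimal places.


S = desired product rate / undesired product rate
S = 44 / 26
S = 1.69


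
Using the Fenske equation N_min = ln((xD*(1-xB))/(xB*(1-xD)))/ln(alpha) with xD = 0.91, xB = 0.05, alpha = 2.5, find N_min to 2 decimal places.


N_min = ln((xD*(1-xB))/(xB*(1-xD))) / ln(alpha)
Numerator inside ln: 0.8645 / 0.0045 = 192.111111
ln(192.111111) = 5.258074
ln(alpha) = ln(2.5) = 0.916291
N_min = 5.258074 / 0.916291 = 5.74


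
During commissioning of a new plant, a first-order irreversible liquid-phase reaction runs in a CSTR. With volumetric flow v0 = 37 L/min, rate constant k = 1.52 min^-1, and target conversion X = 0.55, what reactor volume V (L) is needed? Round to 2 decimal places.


V = v0 * X / (k * (1 - X))
V = 37 * 0.55 / (1.52 * (1 - 0.55))
V = 20.35 / (1.52 * 0.45)
V = 20.35 / 0.684
V = 29.75 L


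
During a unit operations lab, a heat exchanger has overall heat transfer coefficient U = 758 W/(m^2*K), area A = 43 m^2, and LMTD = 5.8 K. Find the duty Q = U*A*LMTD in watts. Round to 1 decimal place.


Q = U * A * LMTD
Q = 758 * 43 * 5.8
Q = 189045.2 W


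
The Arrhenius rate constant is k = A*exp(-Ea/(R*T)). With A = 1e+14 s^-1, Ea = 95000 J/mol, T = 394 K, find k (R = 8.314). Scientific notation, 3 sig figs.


k = A * exp(-Ea/(R*T))
k = 1e+14 * exp(-95000 / (8.314 * 394))
k = 1e+14 * exp(-29.001293)
k = 2.54e+01


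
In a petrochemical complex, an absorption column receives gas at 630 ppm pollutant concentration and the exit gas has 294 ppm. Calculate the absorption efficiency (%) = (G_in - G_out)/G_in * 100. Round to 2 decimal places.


Efficiency = (G_in - G_out) / G_in * 100%
Efficiency = (630 - 294) / 630 * 100
Efficiency = 336 / 630 * 100
Efficiency = 53.33%


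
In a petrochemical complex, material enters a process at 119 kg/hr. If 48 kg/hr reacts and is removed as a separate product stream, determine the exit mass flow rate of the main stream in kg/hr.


Steady-state mass balance on the main outlet: F_out = F_in - F_removed
F_out = 119 - 48
F_out = 71 kg/hr


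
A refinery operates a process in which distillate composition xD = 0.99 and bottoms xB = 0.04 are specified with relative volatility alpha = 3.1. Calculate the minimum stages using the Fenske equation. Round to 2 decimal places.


N_min = ln((xD*(1-xB))/(xB*(1-xD))) / ln(alpha)
Numerator inside ln: 0.9504 / 0.0004 = 2376.0
ln(2376.0) = 7.773174
ln(alpha) = ln(3.1) = 1.131402
N_min = 7.773174 / 1.131402 = 6.87


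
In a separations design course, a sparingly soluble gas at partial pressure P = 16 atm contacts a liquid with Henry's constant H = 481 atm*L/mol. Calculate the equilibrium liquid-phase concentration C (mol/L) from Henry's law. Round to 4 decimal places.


C = P / H
C = 16 / 481
C = 0.0333 mol/L


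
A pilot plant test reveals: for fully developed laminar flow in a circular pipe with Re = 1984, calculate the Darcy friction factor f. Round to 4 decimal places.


f = 64 / Re
f = 64 / 1984
f = 0.0323


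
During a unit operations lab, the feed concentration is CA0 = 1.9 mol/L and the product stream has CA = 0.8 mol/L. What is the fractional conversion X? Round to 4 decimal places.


X = (CA0 - CA) / CA0
X = (1.9 - 0.8) / 1.9
X = 1.1 / 1.9
X = 0.5789


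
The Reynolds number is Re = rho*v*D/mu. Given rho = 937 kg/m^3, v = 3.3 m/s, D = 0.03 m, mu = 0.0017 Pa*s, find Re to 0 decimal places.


Re = rho * v * D / mu
Re = 937 * 3.3 * 0.03 / 0.0017
Re = 92.763 / 0.0017
Re = 54566


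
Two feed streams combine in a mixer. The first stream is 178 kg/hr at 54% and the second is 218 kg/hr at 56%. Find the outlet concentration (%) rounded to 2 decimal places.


Mass balance on solute: F1*x1 + F2*x2 = F3*x3
F3 = F1 + F2 = 178 + 218 = 396 kg/hr
x3 = (F1*x1 + F2*x2)/F3
x3 = (178*0.54 + 218*0.56) / 396
x3 = 55.10%


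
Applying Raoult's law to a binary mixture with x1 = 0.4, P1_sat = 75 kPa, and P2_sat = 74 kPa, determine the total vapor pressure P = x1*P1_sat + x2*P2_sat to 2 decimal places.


P = x1*P1_sat + x2*P2_sat
x2 = 1 - x1 = 1 - 0.4 = 0.6
P = 0.4*75 + 0.6*74
P = 30.0 + 44.4
P = 74.40 kPa


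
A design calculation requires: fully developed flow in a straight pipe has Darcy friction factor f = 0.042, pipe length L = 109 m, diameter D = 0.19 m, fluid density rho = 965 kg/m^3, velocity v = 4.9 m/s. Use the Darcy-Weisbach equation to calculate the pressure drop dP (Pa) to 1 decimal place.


dP = f * (L/D) * (rho*v^2/2)
dP = 0.042 * (109/0.19) * (965*4.9^2/2)
L/D = 573.68421053
rho*v^2/2 = 965*24.01/2 = 11584.825
dP = 0.042 * 573.68421053 * 11584.825
dP = 279133.3 Pa


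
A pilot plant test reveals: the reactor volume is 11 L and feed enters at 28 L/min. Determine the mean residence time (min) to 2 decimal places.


tau = V / v0
tau = 11 / 28
tau = 0.39 min


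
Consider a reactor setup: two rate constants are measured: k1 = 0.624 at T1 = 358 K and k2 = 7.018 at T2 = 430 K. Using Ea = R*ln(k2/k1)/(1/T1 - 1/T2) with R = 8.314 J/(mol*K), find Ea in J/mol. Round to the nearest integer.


Ea = R * ln(k2/k1) / (1/T1 - 1/T2)
ln(k2/k1) = ln(7.018/0.624) = 2.4200832
1/T1 - 1/T2 = 1/358 - 1/430 = 0.000467714694
Ea = 8.314 * 2.4200832 / 0.000467714694
Ea = 43019 J/mol


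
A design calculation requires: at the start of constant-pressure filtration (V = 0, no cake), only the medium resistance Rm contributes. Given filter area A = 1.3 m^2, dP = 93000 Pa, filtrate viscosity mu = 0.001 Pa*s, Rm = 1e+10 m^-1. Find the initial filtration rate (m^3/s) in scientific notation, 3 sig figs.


rate = A * dP / (mu * Rm)
rate = 1.3 * 93000 / (0.001 * 1e+10)
rate = 120900.0 / 1.000e+07
rate = 1.21e-02 m^3/s


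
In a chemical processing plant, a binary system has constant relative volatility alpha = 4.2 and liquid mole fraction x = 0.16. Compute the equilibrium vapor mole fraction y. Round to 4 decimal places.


y = alpha*x / (1 + (alpha-1)*x)
y = 4.2*0.16 / (1 + (4.2-1)*0.16)
y = 0.672 / (1 + 0.512)
y = 0.672 / 1.512
y = 0.4444


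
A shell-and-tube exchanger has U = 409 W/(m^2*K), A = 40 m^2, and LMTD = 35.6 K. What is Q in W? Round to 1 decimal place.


Q = U * A * LMTD
Q = 409 * 40 * 35.6
Q = 582416.0 W


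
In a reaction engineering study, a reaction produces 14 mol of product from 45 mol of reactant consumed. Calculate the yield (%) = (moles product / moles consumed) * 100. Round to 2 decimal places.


Yield = (moles product / moles consumed) * 100%
Yield = (14 / 45) * 100
Yield = 0.3111 * 100
Yield = 31.11%


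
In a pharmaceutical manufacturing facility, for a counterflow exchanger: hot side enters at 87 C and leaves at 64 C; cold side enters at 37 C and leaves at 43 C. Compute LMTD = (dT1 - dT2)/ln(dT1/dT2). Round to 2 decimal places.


dT1 = Th_in - Tc_out = 87 - 43 = 44
dT2 = Th_out - Tc_in = 64 - 37 = 27
LMTD = (dT1 - dT2) / ln(dT1/dT2)
LMTD = (44 - 27) / ln(44/27)
LMTD = 34.81 K


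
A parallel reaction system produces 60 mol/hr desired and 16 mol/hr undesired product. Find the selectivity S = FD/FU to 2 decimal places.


S = desired product rate / undesired product rate
S = 60 / 16
S = 3.75


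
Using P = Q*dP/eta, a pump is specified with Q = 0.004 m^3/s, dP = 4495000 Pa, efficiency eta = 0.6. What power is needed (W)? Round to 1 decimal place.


P = Q * dP / eta
P = 0.004 * 4495000 / 0.6
P = 17980.0 / 0.6
P = 29966.7 W


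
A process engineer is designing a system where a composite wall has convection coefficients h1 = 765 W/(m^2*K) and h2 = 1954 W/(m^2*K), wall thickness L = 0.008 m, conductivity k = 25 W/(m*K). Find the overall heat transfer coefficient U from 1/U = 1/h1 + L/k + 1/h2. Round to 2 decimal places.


1/U = 1/h1 + L/k + 1/h2
1/U = 1/765 + 0.008/25 + 1/1954
1/U = 0.0013071895 + 0.00032 + 0.0005117707
1/U = 0.0021389602
U = 467.52 W/(m^2*K)


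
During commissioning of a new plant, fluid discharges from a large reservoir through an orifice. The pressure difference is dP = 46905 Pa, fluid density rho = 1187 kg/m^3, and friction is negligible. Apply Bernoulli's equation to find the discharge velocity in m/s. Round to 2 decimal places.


v = sqrt(2*dP/rho)
v = sqrt(2*46905/1187)
v = sqrt(79.031171)
v = 8.89 m/s


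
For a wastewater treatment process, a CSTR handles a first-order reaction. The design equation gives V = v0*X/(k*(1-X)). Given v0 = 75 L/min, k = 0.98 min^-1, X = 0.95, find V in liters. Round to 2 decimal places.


V = v0 * X / (k * (1 - X))
V = 75 * 0.95 / (0.98 * (1 - 0.95))
V = 71.25 / (0.98 * 0.05)
V = 71.25 / 0.049
V = 1454.08 L


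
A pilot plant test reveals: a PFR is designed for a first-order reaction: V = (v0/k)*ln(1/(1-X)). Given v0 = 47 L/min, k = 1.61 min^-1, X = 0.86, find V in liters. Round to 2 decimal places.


V = (v0/k) * ln(1/(1-X))
V = (47/1.61) * ln(1/(1-0.86))
V = 29.192547 * ln(7.142857)
V = 29.192547 * 1.966113
V = 57.40 L


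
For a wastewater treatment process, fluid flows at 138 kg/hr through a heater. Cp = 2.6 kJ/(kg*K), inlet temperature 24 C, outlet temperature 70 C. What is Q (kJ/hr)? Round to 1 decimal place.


Q = m_dot * Cp * (T2 - T1)
Q = 138 * 2.6 * (70 - 24)
Q = 138 * 2.6 * 46
Q = 16504.8 kJ/hr


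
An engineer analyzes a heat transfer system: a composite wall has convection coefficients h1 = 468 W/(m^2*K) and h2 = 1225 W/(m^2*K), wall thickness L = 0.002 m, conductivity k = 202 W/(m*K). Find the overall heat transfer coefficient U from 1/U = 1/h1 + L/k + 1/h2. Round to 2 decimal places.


1/U = 1/h1 + L/k + 1/h2
1/U = 1/468 + 0.002/202 + 1/1225
1/U = 0.0021367521 + 9.901e-06 + 0.0008163265
1/U = 0.0029629796
U = 337.50 W/(m^2*K)


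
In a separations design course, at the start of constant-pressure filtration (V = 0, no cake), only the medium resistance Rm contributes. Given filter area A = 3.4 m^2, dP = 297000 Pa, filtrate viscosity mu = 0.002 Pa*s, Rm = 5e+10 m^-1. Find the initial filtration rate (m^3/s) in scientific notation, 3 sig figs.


rate = A * dP / (mu * Rm)
rate = 3.4 * 297000 / (0.002 * 5e+10)
rate = 1009800.0 / 1.000e+08
rate = 1.01e-02 m^3/s


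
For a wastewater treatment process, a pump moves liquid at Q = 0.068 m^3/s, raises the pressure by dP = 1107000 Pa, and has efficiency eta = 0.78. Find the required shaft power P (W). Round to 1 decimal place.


P = Q * dP / eta
P = 0.068 * 1107000 / 0.78
P = 75276.0 / 0.78
P = 96507.7 W


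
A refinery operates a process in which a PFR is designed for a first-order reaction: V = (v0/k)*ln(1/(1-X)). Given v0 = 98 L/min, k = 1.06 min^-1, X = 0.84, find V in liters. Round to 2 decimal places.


V = (v0/k) * ln(1/(1-X))
V = (98/1.06) * ln(1/(1-0.84))
V = 92.45283 * ln(6.25)
V = 92.45283 * 1.832581
V = 169.43 L


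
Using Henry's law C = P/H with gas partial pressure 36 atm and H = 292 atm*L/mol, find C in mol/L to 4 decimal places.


C = P / H
C = 36 / 292
C = 0.1233 mol/L


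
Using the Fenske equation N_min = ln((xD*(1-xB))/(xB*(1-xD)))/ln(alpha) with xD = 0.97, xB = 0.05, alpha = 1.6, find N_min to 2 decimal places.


N_min = ln((xD*(1-xB))/(xB*(1-xD))) / ln(alpha)
Numerator inside ln: 0.9215 / 0.0015 = 614.333333
ln(614.333333) = 6.420538
ln(alpha) = ln(1.6) = 0.470004
N_min = 6.420538 / 0.470004 = 13.66


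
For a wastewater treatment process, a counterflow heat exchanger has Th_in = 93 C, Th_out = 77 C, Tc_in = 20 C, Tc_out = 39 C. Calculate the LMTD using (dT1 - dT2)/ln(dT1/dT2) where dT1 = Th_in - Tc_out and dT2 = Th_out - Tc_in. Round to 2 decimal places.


dT1 = Th_in - Tc_out = 93 - 39 = 54
dT2 = Th_out - Tc_in = 77 - 20 = 57
LMTD = (dT1 - dT2) / ln(dT1/dT2)
LMTD = (54 - 57) / ln(54/57)
LMTD = 55.49 K


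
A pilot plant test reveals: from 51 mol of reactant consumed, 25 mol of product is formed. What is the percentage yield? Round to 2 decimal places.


Yield = (moles product / moles consumed) * 100%
Yield = (25 / 51) * 100
Yield = 0.4902 * 100
Yield = 49.02%


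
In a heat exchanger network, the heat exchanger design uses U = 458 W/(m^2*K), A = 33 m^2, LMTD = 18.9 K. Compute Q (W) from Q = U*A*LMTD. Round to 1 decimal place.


Q = U * A * LMTD
Q = 458 * 33 * 18.9
Q = 285654.6 W


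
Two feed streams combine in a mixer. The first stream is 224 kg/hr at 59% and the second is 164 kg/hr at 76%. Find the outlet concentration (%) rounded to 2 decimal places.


Mass balance on solute: F1*x1 + F2*x2 = F3*x3
F3 = F1 + F2 = 224 + 164 = 388 kg/hr
x3 = (F1*x1 + F2*x2)/F3
x3 = (224*0.59 + 164*0.76) / 388
x3 = 66.19%


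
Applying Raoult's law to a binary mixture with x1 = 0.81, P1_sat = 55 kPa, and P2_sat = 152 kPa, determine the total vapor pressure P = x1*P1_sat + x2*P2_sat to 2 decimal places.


P = x1*P1_sat + x2*P2_sat
x2 = 1 - x1 = 1 - 0.81 = 0.19
P = 0.81*55 + 0.19*152
P = 44.55 + 28.88
P = 73.43 kPa


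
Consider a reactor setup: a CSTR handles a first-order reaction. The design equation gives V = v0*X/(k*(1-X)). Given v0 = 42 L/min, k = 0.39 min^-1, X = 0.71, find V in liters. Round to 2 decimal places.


V = v0 * X / (k * (1 - X))
V = 42 * 0.71 / (0.39 * (1 - 0.71))
V = 29.82 / (0.39 * 0.29)
V = 29.82 / 0.1131
V = 263.66 L


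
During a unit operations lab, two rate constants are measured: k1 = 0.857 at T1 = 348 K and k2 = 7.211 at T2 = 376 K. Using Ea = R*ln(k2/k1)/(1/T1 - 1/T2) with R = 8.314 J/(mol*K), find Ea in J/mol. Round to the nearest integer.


Ea = R * ln(k2/k1) / (1/T1 - 1/T2)
ln(k2/k1) = ln(7.211/0.857) = 2.129925
1/T1 - 1/T2 = 1/348 - 1/376 = 0.00021398875
Ea = 8.314 * 2.129925 / 0.00021398875
Ea = 82753 J/mol


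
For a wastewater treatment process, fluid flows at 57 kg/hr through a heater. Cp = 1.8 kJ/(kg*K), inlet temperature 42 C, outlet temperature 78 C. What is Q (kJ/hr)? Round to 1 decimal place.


Q = m_dot * Cp * (T2 - T1)
Q = 57 * 1.8 * (78 - 42)
Q = 57 * 1.8 * 36
Q = 3693.6 kJ/hr


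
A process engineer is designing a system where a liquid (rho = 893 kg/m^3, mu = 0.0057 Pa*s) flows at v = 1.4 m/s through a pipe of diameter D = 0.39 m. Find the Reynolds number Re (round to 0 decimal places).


Re = rho * v * D / mu
Re = 893 * 1.4 * 0.39 / 0.0057
Re = 487.578 / 0.0057
Re = 85540


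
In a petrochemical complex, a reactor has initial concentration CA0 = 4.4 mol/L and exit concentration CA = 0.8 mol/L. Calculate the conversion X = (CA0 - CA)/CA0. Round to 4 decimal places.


X = (CA0 - CA) / CA0
X = (4.4 - 0.8) / 4.4
X = 3.6 / 4.4
X = 0.8182


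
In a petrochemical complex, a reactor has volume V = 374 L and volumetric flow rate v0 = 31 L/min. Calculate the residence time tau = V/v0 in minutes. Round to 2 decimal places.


tau = V / v0
tau = 374 / 31
tau = 12.06 min


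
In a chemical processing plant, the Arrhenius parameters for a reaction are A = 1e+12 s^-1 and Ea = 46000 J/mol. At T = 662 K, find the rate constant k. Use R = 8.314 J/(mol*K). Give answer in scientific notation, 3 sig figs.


k = A * exp(-Ea/(R*T))
k = 1e+12 * exp(-46000 / (8.314 * 662))
k = 1e+12 * exp(-8.357759)
k = 2.35e+08


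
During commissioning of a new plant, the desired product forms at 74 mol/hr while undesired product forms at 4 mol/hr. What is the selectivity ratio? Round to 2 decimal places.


S = desired product rate / undesired product rate
S = 74 / 4
S = 18.50


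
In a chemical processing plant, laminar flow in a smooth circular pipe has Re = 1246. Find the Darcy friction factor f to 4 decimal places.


f = 64 / Re
f = 64 / 1246
f = 0.0514


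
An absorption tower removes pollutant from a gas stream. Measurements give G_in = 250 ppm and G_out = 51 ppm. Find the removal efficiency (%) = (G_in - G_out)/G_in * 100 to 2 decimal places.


Efficiency = (G_in - G_out) / G_in * 100%
Efficiency = (250 - 51) / 250 * 100
Efficiency = 199 / 250 * 100
Efficiency = 79.60%


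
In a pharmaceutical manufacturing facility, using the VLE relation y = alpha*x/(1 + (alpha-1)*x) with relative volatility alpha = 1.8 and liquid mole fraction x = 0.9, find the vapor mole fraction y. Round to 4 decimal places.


y = alpha*x / (1 + (alpha-1)*x)
y = 1.8*0.9 / (1 + (1.8-1)*0.9)
y = 1.62 / (1 + 0.72)
y = 1.62 / 1.72
y = 0.9419


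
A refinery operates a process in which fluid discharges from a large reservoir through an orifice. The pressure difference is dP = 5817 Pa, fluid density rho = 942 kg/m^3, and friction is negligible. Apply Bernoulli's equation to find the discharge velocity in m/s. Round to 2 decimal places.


v = sqrt(2*dP/rho)
v = sqrt(2*5817/942)
v = sqrt(12.350318)
v = 3.51 m/s


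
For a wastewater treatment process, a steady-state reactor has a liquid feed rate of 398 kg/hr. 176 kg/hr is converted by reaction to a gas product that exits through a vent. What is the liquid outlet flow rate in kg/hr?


Steady-state mass balance on the main outlet: F_out = F_in - F_removed
F_out = 398 - 176
F_out = 222 kg/hr


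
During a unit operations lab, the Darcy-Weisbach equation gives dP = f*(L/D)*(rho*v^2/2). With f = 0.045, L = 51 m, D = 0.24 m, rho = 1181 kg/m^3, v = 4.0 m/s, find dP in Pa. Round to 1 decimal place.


dP = f * (L/D) * (rho*v^2/2)
dP = 0.045 * (51/0.24) * (1181*4.0^2/2)
L/D = 212.5
rho*v^2/2 = 1181*16.0/2 = 9448.0
dP = 0.045 * 212.5 * 9448.0
dP = 90346.5 Pa


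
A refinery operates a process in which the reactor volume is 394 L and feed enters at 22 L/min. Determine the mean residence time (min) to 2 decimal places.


tau = V / v0
tau = 394 / 22
tau = 17.91 min


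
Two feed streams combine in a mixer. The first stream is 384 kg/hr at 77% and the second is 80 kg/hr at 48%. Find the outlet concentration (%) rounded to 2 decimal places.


Mass balance on solute: F1*x1 + F2*x2 = F3*x3
F3 = F1 + F2 = 384 + 80 = 464 kg/hr
x3 = (F1*x1 + F2*x2)/F3
x3 = (384*0.77 + 80*0.48) / 464
x3 = 72.00%


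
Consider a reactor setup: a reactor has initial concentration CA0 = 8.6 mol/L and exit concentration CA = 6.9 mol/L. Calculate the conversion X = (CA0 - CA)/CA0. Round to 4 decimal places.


X = (CA0 - CA) / CA0
X = (8.6 - 6.9) / 8.6
X = 1.7 / 8.6
X = 0.1977


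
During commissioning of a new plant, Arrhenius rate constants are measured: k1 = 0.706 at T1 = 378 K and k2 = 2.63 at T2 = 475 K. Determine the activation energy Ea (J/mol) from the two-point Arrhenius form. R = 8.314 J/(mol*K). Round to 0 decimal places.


Ea = R * ln(k2/k1) / (1/T1 - 1/T2)
ln(k2/k1) = ln(2.63/0.706) = 1.3151239
1/T1 - 1/T2 = 1/378 - 1/475 = 0.000540239488
Ea = 8.314 * 1.3151239 / 0.000540239488
Ea = 20239 J/mol


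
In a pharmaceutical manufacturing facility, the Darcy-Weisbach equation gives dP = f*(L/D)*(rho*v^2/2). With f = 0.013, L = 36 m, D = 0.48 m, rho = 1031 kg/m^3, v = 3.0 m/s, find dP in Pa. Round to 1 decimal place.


dP = f * (L/D) * (rho*v^2/2)
dP = 0.013 * (36/0.48) * (1031*3.0^2/2)
L/D = 75.0
rho*v^2/2 = 1031*9.0/2 = 4639.5
dP = 0.013 * 75.0 * 4639.5
dP = 4523.5 Pa


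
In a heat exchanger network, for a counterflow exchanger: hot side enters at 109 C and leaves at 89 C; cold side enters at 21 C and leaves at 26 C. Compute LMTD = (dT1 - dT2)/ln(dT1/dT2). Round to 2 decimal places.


dT1 = Th_in - Tc_out = 109 - 26 = 83
dT2 = Th_out - Tc_in = 89 - 21 = 68
LMTD = (dT1 - dT2) / ln(dT1/dT2)
LMTD = (83 - 68) / ln(83/68)
LMTD = 75.25 K


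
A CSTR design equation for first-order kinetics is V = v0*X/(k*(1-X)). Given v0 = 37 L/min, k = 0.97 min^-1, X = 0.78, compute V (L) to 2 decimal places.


V = v0 * X / (k * (1 - X))
V = 37 * 0.78 / (0.97 * (1 - 0.78))
V = 28.86 / (0.97 * 0.22)
V = 28.86 / 0.2134
V = 135.24 L


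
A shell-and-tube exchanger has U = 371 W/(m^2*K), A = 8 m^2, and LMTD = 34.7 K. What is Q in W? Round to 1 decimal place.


Q = U * A * LMTD
Q = 371 * 8 * 34.7
Q = 102989.6 W


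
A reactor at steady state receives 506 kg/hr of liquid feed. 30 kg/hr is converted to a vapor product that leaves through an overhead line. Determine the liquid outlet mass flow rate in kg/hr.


Steady-state mass balance on the main outlet: F_out = F_in - F_removed
F_out = 506 - 30
F_out = 476 kg/hr


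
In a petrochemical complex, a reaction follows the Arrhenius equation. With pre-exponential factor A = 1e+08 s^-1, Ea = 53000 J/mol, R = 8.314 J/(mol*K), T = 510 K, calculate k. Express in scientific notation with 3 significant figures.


k = A * exp(-Ea/(R*T))
k = 1e+08 * exp(-53000 / (8.314 * 510))
k = 1e+08 * exp(-12.499587)
k = 3.73e+02


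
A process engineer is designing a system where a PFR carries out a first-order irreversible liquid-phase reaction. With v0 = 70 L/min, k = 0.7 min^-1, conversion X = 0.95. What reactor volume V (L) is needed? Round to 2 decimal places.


V = (v0/k) * ln(1/(1-X))
V = (70/0.7) * ln(1/(1-0.95))
V = 100.0 * ln(20.0)
V = 100.0 * 2.995732
V = 299.57 L


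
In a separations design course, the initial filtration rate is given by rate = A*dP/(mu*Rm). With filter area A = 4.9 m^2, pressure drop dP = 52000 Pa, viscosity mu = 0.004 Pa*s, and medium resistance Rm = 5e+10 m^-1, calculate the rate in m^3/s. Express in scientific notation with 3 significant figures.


rate = A * dP / (mu * Rm)
rate = 4.9 * 52000 / (0.004 * 5e+10)
rate = 254800.0 / 2.000e+08
rate = 1.27e-03 m^3/s


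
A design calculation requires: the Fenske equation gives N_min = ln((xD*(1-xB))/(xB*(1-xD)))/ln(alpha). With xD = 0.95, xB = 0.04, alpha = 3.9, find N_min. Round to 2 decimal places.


N_min = ln((xD*(1-xB))/(xB*(1-xD))) / ln(alpha)
Numerator inside ln: 0.912 / 0.002 = 456.0
ln(456.0) = 6.122493
ln(alpha) = ln(3.9) = 1.360977
N_min = 6.122493 / 1.360977 = 4.50


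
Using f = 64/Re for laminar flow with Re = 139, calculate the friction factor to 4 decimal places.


f = 64 / Re
f = 64 / 139
f = 0.4604


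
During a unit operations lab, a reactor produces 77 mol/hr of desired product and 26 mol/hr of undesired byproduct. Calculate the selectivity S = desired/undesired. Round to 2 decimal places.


S = desired product rate / undesired product rate
S = 77 / 26
S = 2.96


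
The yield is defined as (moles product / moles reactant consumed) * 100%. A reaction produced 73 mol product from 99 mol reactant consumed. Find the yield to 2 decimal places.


Yield = (moles product / moles consumed) * 100%
Yield = (73 / 99) * 100
Yield = 0.7374 * 100
Yield = 73.74%


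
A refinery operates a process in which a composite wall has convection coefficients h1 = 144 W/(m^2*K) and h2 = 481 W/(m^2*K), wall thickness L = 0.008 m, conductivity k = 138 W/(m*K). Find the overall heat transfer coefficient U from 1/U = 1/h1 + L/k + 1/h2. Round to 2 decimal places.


1/U = 1/h1 + L/k + 1/h2
1/U = 1/144 + 0.008/138 + 1/481
1/U = 0.0069444444 + 5.7971e-05 + 0.0020790021
1/U = 0.0090814175
U = 110.11 W/(m^2*K)


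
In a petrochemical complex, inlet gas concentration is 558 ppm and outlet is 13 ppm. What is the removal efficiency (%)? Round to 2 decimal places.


Efficiency = (G_in - G_out) / G_in * 100%
Efficiency = (558 - 13) / 558 * 100
Efficiency = 545 / 558 * 100
Efficiency = 97.67%


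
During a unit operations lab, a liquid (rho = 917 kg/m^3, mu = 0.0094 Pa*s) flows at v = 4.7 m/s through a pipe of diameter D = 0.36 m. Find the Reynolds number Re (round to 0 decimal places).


Re = rho * v * D / mu
Re = 917 * 4.7 * 0.36 / 0.0094
Re = 1551.564 / 0.0094
Re = 165060


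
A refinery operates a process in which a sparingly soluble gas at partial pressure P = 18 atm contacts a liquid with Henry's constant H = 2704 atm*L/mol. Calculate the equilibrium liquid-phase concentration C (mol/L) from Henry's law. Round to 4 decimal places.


C = P / H
C = 18 / 2704
C = 0.0067 mol/L


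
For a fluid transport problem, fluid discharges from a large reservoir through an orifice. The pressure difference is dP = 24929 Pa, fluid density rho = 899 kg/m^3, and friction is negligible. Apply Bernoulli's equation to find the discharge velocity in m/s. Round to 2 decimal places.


v = sqrt(2*dP/rho)
v = sqrt(2*24929/899)
v = sqrt(55.459399)
v = 7.45 m/s


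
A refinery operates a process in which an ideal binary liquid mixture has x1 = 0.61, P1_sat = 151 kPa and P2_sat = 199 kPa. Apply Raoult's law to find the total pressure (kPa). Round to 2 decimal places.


P = x1*P1_sat + x2*P2_sat
x2 = 1 - x1 = 1 - 0.61 = 0.39
P = 0.61*151 + 0.39*199
P = 92.11 + 77.61
P = 169.72 kPa


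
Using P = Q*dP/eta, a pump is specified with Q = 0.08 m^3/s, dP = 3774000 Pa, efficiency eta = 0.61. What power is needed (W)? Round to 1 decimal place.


P = Q * dP / eta
P = 0.08 * 3774000 / 0.61
P = 301920.0 / 0.61
P = 494950.8 W


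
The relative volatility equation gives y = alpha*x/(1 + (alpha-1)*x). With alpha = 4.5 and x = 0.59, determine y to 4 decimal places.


y = alpha*x / (1 + (alpha-1)*x)
y = 4.5*0.59 / (1 + (4.5-1)*0.59)
y = 2.655 / (1 + 2.065)
y = 2.655 / 3.065
y = 0.8662


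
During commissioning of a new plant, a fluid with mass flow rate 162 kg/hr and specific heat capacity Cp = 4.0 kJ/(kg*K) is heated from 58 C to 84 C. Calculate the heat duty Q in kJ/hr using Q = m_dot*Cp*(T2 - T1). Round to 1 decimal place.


Q = m_dot * Cp * (T2 - T1)
Q = 162 * 4.0 * (84 - 58)
Q = 162 * 4.0 * 26
Q = 16848.0 kJ/hr


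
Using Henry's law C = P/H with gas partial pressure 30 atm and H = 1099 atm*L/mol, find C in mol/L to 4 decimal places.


C = P / H
C = 30 / 1099
C = 0.0273 mol/L


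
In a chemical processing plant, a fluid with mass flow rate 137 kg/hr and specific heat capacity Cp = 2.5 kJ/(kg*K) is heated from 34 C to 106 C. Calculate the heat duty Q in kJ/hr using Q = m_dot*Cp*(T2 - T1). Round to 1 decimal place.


Q = m_dot * Cp * (T2 - T1)
Q = 137 * 2.5 * (106 - 34)
Q = 137 * 2.5 * 72
Q = 24660.0 kJ/hr


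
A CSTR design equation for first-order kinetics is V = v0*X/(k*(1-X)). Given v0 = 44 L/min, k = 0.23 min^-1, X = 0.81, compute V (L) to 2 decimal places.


V = v0 * X / (k * (1 - X))
V = 44 * 0.81 / (0.23 * (1 - 0.81))
V = 35.64 / (0.23 * 0.19)
V = 35.64 / 0.0437
V = 815.56 L


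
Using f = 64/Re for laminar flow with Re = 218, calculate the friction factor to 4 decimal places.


f = 64 / Re
f = 64 / 218
f = 0.2936


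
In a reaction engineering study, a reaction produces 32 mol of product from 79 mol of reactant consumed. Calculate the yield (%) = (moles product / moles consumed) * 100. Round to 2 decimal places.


Yield = (moles product / moles consumed) * 100%
Yield = (32 / 79) * 100
Yield = 0.4051 * 100
Yield = 40.51%


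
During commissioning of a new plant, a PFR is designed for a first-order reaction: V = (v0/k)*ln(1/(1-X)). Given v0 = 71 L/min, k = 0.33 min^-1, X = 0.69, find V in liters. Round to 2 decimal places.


V = (v0/k) * ln(1/(1-X))
V = (71/0.33) * ln(1/(1-0.69))
V = 215.151515 * ln(3.225806)
V = 215.151515 * 1.171183
V = 251.98 L


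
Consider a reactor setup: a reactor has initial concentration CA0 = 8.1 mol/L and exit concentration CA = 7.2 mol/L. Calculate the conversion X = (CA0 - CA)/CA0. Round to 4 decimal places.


X = (CA0 - CA) / CA0
X = (8.1 - 7.2) / 8.1
X = 0.9 / 8.1
X = 0.1111


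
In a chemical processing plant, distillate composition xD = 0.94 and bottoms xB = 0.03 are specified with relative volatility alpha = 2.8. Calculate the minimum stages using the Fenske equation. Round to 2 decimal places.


N_min = ln((xD*(1-xB))/(xB*(1-xD))) / ln(alpha)
Numerator inside ln: 0.9118 / 0.0018 = 506.555556
ln(506.555556) = 6.227634
ln(alpha) = ln(2.8) = 1.029619
N_min = 6.227634 / 1.029619 = 6.05


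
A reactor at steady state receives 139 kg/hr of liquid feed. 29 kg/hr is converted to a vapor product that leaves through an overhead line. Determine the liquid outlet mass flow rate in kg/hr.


Steady-state mass balance on the main outlet: F_out = F_in - F_removed
F_out = 139 - 29
F_out = 110 kg/hr


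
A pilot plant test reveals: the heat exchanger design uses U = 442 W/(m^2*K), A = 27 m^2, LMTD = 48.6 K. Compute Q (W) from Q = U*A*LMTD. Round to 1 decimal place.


Q = U * A * LMTD
Q = 442 * 27 * 48.6
Q = 579992.4 W


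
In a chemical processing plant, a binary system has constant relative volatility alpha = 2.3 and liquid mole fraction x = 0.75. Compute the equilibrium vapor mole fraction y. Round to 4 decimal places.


y = alpha*x / (1 + (alpha-1)*x)
y = 2.3*0.75 / (1 + (2.3-1)*0.75)
y = 1.725 / (1 + 0.975)
y = 1.725 / 1.975
y = 0.8734


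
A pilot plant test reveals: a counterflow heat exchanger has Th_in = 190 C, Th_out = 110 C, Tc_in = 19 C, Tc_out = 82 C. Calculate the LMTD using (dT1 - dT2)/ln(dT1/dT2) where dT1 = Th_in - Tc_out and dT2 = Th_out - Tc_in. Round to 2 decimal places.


dT1 = Th_in - Tc_out = 190 - 82 = 108
dT2 = Th_out - Tc_in = 110 - 19 = 91
LMTD = (dT1 - dT2) / ln(dT1/dT2)
LMTD = (108 - 91) / ln(108/91)
LMTD = 99.26 K


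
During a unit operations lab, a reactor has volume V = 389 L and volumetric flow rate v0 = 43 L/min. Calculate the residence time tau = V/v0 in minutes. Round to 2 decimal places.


tau = V / v0
tau = 389 / 43
tau = 9.05 min


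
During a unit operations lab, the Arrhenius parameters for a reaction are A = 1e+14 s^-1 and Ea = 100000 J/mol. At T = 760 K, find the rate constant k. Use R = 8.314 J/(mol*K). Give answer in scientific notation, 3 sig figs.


k = A * exp(-Ea/(R*T))
k = 1e+14 * exp(-100000 / (8.314 * 760))
k = 1e+14 * exp(-15.82619)
k = 1.34e+07


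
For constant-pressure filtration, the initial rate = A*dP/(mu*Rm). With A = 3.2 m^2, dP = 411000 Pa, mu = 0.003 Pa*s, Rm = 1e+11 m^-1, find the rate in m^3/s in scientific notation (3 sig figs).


rate = A * dP / (mu * Rm)
rate = 3.2 * 411000 / (0.003 * 1e+11)
rate = 1315200.0 / 3.000e+08
rate = 4.38e-03 m^3/s


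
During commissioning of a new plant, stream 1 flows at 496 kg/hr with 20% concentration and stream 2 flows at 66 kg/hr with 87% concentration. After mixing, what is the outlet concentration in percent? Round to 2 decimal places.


Mass balance on solute: F1*x1 + F2*x2 = F3*x3
F3 = F1 + F2 = 496 + 66 = 562 kg/hr
x3 = (F1*x1 + F2*x2)/F3
x3 = (496*0.2 + 66*0.87) / 562
x3 = 27.87%


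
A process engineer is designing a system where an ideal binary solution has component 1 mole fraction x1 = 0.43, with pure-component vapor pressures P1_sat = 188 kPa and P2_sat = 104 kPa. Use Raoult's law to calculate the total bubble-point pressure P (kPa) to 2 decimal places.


P = x1*P1_sat + x2*P2_sat
x2 = 1 - x1 = 1 - 0.43 = 0.57
P = 0.43*188 + 0.57*104
P = 80.84 + 59.28
P = 140.12 kPa


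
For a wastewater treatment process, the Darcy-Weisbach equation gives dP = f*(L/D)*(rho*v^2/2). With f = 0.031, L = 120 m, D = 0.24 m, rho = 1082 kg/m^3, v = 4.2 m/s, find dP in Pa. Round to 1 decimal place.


dP = f * (L/D) * (rho*v^2/2)
dP = 0.031 * (120/0.24) * (1082*4.2^2/2)
L/D = 500.0
rho*v^2/2 = 1082*17.64/2 = 9543.24
dP = 0.031 * 500.0 * 9543.24
dP = 147920.2 Pa


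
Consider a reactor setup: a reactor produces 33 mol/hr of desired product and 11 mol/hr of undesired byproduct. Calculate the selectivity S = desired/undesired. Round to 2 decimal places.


S = desired product rate / undesired product rate
S = 33 / 11
S = 3.00


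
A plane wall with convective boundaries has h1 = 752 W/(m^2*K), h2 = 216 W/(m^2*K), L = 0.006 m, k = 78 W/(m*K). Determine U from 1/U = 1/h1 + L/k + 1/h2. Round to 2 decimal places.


1/U = 1/h1 + L/k + 1/h2
1/U = 1/752 + 0.006/78 + 1/216
1/U = 0.0013297872 + 7.69231e-05 + 0.0046296296
1/U = 0.0060363399
U = 165.66 W/(m^2*K)


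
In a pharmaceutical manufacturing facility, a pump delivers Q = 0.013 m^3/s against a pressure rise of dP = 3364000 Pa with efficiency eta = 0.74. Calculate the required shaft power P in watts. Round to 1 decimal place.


P = Q * dP / eta
P = 0.013 * 3364000 / 0.74
P = 43732.0 / 0.74
P = 59097.3 W


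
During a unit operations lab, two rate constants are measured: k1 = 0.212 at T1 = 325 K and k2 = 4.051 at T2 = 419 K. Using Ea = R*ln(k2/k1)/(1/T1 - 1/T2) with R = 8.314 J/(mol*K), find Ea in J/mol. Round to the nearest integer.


Ea = R * ln(k2/k1) / (1/T1 - 1/T2)
ln(k2/k1) = ln(4.051/0.212) = 2.9501328
1/T1 - 1/T2 = 1/325 - 1/419 = 0.000690288232
Ea = 8.314 * 2.9501328 / 0.000690288232
Ea = 35532 J/mol


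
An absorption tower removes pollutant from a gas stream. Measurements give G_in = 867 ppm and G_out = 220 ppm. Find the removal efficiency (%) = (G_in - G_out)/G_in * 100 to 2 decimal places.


Efficiency = (G_in - G_out) / G_in * 100%
Efficiency = (867 - 220) / 867 * 100
Efficiency = 647 / 867 * 100
Efficiency = 74.63%


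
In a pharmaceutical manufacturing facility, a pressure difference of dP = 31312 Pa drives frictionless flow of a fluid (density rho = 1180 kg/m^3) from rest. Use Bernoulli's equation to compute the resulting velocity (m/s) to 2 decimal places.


v = sqrt(2*dP/rho)
v = sqrt(2*31312/1180)
v = sqrt(53.071186)
v = 7.28 m/s


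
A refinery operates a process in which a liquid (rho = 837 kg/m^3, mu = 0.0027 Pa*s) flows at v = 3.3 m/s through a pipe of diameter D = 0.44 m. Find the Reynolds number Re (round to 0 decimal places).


Re = rho * v * D / mu
Re = 837 * 3.3 * 0.44 / 0.0027
Re = 1215.324 / 0.0027
Re = 450120


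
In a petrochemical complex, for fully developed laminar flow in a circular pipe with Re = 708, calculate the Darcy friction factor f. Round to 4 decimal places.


f = 64 / Re
f = 64 / 708
f = 0.0904


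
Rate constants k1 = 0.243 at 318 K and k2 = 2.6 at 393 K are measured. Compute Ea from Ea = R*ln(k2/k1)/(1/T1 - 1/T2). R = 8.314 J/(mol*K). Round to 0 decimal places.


Ea = R * ln(k2/k1) / (1/T1 - 1/T2)
ln(k2/k1) = ln(2.6/0.243) = 2.3702053
1/T1 - 1/T2 = 1/318 - 1/393 = 0.000600124826
Ea = 8.314 * 2.3702053 / 0.000600124826
Ea = 32836 J/mol


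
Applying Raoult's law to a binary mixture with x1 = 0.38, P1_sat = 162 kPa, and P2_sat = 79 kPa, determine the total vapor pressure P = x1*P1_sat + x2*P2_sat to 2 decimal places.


P = x1*P1_sat + x2*P2_sat
x2 = 1 - x1 = 1 - 0.38 = 0.62
P = 0.38*162 + 0.62*79
P = 61.56 + 48.98
P = 110.54 kPa


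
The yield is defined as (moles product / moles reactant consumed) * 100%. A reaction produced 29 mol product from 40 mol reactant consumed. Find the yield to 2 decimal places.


Yield = (moles product / moles consumed) * 100%
Yield = (29 / 40) * 100
Yield = 0.725 * 100
Yield = 72.50%
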